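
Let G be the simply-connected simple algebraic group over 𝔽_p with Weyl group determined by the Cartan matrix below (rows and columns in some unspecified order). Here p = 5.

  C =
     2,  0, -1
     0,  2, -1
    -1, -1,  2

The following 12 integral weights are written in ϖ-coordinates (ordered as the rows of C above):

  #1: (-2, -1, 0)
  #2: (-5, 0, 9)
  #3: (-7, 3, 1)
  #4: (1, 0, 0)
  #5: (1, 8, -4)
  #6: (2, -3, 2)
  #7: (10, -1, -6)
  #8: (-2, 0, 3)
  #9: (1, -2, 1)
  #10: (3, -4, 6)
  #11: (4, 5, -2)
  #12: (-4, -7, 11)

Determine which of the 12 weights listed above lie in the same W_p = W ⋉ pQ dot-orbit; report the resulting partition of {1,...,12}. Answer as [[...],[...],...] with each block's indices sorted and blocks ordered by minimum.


A_3 Cartan matrix, 3 simple roots permuted; ρ=(1,1,1).

λ_j+ρ reflected into Ā_5 (⟨·,θ^∨⟩≤5); 3-tuples as given:

  λ_1+ρ ↦ (1, 0, 0)
  λ_2+ρ ↦ (0, 3, 1)
  λ_3+ρ ↦ (1, 1, 3)
  λ_4+ρ ↦ (2, 1, 1)
  λ_5+ρ ↦ (2, 1, 1)
  λ_6+ρ ↦ (2, 1, 1)
  λ_7+ρ ↦ (1, 0, 0)
  λ_8+ρ ↦ (1, 1, 3)
  λ_9+ρ ↦ (2, 1, 1)
  λ_10+ρ ↦ (1, 2, 1)
  λ_11+ρ ↦ (1, 0, 0)
  λ_12+ρ ↦ (2, 1, 1)

The 12 indices split into 5 linkage classes (same alcove rep ⇔ same W_5-dot-orbit):

[[1, 7, 11], [2], [3, 8], [4, 5, 6, 9, 12], [10]]


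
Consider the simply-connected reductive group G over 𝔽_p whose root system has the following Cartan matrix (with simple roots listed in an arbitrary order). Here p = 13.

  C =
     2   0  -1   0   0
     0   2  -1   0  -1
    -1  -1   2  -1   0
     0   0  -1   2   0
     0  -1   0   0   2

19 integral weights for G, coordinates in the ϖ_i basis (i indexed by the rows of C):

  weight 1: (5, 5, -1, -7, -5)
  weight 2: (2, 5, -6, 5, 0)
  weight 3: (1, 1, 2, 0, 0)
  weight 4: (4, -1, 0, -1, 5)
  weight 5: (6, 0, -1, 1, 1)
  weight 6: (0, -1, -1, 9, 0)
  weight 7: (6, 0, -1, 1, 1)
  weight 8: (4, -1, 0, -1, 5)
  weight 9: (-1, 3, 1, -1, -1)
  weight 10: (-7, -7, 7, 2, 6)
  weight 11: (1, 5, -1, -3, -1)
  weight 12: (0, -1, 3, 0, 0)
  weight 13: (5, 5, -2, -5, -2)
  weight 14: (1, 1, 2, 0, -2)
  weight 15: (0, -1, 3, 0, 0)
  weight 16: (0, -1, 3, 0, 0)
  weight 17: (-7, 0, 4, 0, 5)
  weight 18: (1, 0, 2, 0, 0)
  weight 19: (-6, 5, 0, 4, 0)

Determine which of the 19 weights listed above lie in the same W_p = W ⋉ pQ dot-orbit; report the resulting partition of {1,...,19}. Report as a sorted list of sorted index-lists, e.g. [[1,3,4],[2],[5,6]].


Type D_5, rank 5, |W|=1920; reorder rows/cols to standard.

λ_j+ρ reflected into Ā_13 (⟨·,θ^∨⟩≤13); 5-tuples as given:

    1: (0, 4, 2, 0, 0)
    2: (2, 1, 3, 1, 1)
    3: (2, 1, 3, 1, 1)
    4: (5, 0, 1, 0, 6)
    5: (7, 1, 0, 2, 2)
    6: (1, 0, 0, 10, 1)
    7: (7, 1, 0, 2, 2)
    8: (5, 0, 1, 0, 6)
    9: (0, 4, 2, 0, 0)
    10: (2, 1, 3, 1, 1)
    11: (0, 4, 2, 0, 0)
    12: (1, 0, 4, 1, 1)
    13: (1, 0, 4, 1, 1)
    14: (2, 1, 3, 1, 1)
    15: (1, 0, 4, 1, 1)
    16: (1, 0, 4, 1, 1)
    17: (5, 0, 1, 0, 6)
    18: (2, 1, 3, 1, 1)
    19: (1, 0, 4, 1, 1)

Partition of {1..19} into 6 W_13-dot-orbits:

[[1, 9, 11], [2, 3, 10, 14, 18], [4, 8, 17], [5, 7], [6], [12, 13, 15, 16, 19]]


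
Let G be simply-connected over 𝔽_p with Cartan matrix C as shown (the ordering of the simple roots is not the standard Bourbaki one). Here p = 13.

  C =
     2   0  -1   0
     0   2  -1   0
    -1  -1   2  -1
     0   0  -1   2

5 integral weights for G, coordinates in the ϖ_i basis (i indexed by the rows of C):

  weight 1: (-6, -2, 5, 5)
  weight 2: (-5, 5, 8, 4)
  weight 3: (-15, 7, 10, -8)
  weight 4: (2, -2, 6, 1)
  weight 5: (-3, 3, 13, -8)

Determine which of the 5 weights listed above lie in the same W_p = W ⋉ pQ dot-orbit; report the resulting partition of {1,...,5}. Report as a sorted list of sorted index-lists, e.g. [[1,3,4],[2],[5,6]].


C ↔ D_4 under row/col permutation; |W(D_4)| = 192.

Each λ_j+ρ reduced to Ā_13; 4-tuples below use C's row order:

  λ_1+ρ ↦ (5, 1, 0, 6)
  λ_2+ρ ↦ (3, 1, 1, 2)
  λ_3+ρ ↦ (3, 1, 1, 2)
  λ_4+ρ ↦ (3, 1, 1, 2)
  λ_5+ρ ↦ (3, 1, 1, 2)

Partition of {1..5} into 2 W_13-dot-orbits:

[[1], [2, 3, 4, 5]]


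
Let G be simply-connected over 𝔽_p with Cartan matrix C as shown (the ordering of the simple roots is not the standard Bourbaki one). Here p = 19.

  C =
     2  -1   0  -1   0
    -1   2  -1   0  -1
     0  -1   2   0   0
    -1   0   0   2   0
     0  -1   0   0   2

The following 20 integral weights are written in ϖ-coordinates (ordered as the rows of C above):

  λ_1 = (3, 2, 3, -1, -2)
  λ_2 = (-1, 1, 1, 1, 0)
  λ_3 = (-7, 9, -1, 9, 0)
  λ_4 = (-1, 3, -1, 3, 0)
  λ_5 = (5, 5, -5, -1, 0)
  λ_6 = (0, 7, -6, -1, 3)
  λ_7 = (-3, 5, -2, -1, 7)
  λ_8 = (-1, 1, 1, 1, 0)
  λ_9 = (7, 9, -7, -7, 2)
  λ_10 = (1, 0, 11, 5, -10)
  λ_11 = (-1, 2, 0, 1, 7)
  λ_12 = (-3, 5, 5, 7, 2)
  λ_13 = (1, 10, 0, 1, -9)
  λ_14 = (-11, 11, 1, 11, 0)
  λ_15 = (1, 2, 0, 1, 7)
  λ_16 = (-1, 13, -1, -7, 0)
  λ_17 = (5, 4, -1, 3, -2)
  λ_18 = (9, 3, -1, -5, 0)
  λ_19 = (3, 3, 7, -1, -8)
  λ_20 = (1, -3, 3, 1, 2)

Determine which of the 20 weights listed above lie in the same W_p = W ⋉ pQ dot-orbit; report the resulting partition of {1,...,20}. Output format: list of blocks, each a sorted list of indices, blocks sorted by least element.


Cartan matrix: type D_5 (|W|=1920); un-permuting the 5 rows.

Folding the 20 weights λ_j+ρ into Ā_19 (reps in the given 5-coord order):

  λ_1 → (4, 2, 4, 0, 1) · λ_2 → (0, 2, 2, 2, 1) · λ_3 → (0, 4, 0, 4, 1) · λ_4 → (0, 4, 0, 4, 1) · λ_5 → (4, 2, 4, 0, 1) · λ_6 → (1, 3, 5, 0, 4) · λ_7 → (0, 3, 1, 2, 8) · λ_8 → (0, 2, 2, 2, 1) · λ_9 → (4, 2, 4, 0, 1) · λ_10 → (4, 2, 4, 0, 1) · λ_11 → (0, 3, 1, 2, 8) · λ_12 → (4, 2, 4, 0, 1) · λ_13 → (0, 3, 1, 2, 8) · λ_14 → (0, 2, 2, 2, 1) · λ_15 → (0, 3, 1, 2, 8) · λ_16 → (0, 4, 0, 4, 1) · λ_17 → (0, 4, 0, 4, 1) · λ_18 → (0, 4, 0, 4, 1) · λ_19 → (1, 3, 5, 0, 4) · λ_20 → (0, 2, 2, 2, 1)

5 distinct reps among the 20 weights ⇒ 5 W_19-linkage classes:

[[1, 5, 9, 10, 12], [2, 8, 14, 20], [3, 4, 16, 17, 18], [6, 19], [7, 11, 13, 15]]


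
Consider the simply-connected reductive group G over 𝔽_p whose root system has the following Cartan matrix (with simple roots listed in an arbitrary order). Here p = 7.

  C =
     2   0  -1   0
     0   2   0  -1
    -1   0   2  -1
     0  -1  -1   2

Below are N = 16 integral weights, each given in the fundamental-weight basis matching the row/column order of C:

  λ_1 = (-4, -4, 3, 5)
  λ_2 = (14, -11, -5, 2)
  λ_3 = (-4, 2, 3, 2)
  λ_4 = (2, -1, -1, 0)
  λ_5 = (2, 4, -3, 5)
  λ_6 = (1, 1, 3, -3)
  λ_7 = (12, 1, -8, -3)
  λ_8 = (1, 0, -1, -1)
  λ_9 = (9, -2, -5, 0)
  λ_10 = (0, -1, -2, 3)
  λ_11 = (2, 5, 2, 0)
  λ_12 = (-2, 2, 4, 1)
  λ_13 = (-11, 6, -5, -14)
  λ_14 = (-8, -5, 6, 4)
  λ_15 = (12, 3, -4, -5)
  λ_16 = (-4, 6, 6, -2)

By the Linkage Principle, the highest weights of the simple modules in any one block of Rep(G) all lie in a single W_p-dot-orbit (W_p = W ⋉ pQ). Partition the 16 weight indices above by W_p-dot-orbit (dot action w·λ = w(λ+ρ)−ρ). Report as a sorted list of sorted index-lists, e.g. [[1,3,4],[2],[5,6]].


C ↔ A_4 under row/col permutation; |W(A_4)| = 120.

Ā_7 reps of the 16 weights (A_4, coords as presented):

    [1] (0, 0, 1, 3)
    [2] (0, 0, 1, 3)
    [3] (0, 0, 1, 3)
    [4] (3, 0, 0, 1)
    [5] (2, 0, 2, 2)
    [6] (2, 0, 2, 2)
    [7] (2, 1, 0, 0)
    [8] (2, 1, 0, 0)
    [9] (3, 0, 0, 1)
    [10] (0, 0, 1, 3)
    [11] (3, 0, 0, 1)
    [12] (2, 0, 2, 2)
    [13] (3, 0, 0, 1)
    [14] (2, 1, 0, 0)
    [15] (0, 0, 1, 3)
    [16] (3, 0, 0, 1)

Linkage partition of the 16 weights (4 classes, p=7):

[[1, 2, 3, 10, 15], [4, 9, 11, 13, 16], [5, 6, 12], [7, 8, 14]]


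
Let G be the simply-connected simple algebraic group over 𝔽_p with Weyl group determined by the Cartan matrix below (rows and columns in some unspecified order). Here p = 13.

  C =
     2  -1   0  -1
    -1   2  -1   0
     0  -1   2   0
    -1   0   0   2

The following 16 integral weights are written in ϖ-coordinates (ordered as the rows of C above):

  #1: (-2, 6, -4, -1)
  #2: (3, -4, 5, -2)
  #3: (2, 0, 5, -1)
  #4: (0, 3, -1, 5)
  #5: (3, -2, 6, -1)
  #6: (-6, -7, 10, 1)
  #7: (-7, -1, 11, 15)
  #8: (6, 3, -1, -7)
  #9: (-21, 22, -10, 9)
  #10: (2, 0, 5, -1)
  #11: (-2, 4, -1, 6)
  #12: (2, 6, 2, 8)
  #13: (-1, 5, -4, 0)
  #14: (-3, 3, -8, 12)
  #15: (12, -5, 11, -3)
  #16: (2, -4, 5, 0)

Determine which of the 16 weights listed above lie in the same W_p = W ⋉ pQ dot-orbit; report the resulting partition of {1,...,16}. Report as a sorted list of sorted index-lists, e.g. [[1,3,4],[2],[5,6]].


Type A_4, rank 4, |W|=120; reorder rows/cols to standard.

Alcove-folded reps (p=13, 16 weights, presented ϖ-order):

    λ_1+ρ ↦ (0, 3, 3, 1)
    λ_2+ρ ↦ (0, 3, 3, 1)
    λ_3+ρ ↦ (3, 1, 6, 0)
    λ_4+ρ ↦ (1, 4, 0, 6)
    λ_5+ρ ↦ (3, 1, 6, 0)
    λ_6+ρ ↦ (3, 2, 0, 6)
    λ_7+ρ ↦ (0, 3, 3, 1)
    λ_8+ρ ↦ (1, 4, 0, 6)
    λ_9+ρ ↦ (3, 1, 6, 0)
    λ_10+ρ ↦ (3, 1, 6, 0)
    λ_11+ρ ↦ (1, 4, 0, 6)
    λ_12+ρ ↦ (3, 1, 6, 0)
    λ_13+ρ ↦ (0, 3, 3, 1)
    λ_14+ρ ↦ (3, 2, 0, 6)
    λ_15+ρ ↦ (1, 4, 0, 6)
    λ_16+ρ ↦ (0, 3, 3, 1)

The 16 indices split into 4 linkage classes (same alcove rep ⇔ same W_13-dot-orbit):

[[1, 2, 7, 13, 16], [3, 5, 9, 10, 12], [4, 8, 11, 15], [6, 14]]


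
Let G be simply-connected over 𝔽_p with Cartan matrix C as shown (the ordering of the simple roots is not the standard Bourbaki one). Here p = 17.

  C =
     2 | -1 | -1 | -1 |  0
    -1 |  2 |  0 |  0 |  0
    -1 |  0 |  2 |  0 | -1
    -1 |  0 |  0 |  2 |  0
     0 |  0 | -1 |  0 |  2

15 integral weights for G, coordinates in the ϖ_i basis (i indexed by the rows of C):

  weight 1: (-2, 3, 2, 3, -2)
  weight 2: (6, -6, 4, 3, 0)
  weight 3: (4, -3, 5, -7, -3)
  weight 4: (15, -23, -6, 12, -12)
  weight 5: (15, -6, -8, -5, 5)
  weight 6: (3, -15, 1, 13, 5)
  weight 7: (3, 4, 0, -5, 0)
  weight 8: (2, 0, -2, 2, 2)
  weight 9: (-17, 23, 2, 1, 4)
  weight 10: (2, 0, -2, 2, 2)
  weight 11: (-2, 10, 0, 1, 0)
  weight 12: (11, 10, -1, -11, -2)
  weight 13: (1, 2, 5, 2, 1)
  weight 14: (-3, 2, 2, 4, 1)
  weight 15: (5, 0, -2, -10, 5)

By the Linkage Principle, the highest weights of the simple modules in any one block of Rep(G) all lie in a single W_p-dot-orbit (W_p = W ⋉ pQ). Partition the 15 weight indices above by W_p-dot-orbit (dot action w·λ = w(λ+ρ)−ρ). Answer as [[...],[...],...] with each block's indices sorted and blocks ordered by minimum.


Cartan matrix: type D_5 (|W|=1920); un-permuting the 5 rows.

W_17-reps of the 15 weights in Ā_17 (same 5-coord order as C):

  λ_1 → (1, 3, 1, 3, 1);  λ_2 → (0, 5, 1, 4, 1);  λ_3 → (2, 1, 1, 3, 2);  λ_4 → (0, 5, 1, 4, 1);  λ_5 → (0, 5, 1, 4, 1);  λ_6 → (1, 3, 1, 3, 1);  λ_7 → (0, 5, 1, 4, 1);  λ_8 → (2, 1, 1, 3, 2);  λ_9 → (1, 3, 1, 3, 1);  λ_10 → (2, 1, 1, 3, 2);  λ_11 → (1, 10, 0, 1, 1);  λ_12 → (0, 5, 1, 4, 1);  λ_13 → (1, 3, 1, 3, 1);  λ_14 → (2, 1, 1, 3, 2);  λ_15 → (2, 1, 1, 3, 2)

The 15 indices split into 4 linkage classes (same alcove rep ⇔ same W_17-dot-orbit):

[[1, 6, 9, 13], [2, 4, 5, 7, 12], [3, 8, 10, 14, 15], [11]]


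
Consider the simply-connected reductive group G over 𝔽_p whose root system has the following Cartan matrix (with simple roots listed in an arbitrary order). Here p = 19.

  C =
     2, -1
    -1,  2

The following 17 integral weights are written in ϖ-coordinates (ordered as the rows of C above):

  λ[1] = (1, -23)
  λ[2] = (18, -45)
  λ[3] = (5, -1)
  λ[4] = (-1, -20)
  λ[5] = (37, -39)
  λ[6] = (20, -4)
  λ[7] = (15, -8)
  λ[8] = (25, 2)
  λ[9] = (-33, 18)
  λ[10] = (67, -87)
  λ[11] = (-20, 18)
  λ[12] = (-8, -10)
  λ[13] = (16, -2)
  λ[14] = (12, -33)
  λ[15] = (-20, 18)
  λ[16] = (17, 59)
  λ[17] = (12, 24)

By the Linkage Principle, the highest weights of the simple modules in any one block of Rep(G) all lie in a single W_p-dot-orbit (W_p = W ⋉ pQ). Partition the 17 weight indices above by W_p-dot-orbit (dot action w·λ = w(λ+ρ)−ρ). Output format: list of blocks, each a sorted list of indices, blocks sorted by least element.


C ↔ A_2 under row/col permutation; |W(A_2)| = 6.

W_19-reps of the 17 weights in Ā_19 (same 2-coord order as C):

  λ_1 → (16, 1)
  λ_2 → (6, 0)
  λ_3 → (6, 0)
  λ_4 → (19, 0)
  λ_5 → (19, 0)
  λ_6 → (16, 1)
  λ_7 → (9, 7)
  λ_8 → (9, 7)
  λ_9 → (6, 0)
  λ_10 → (8, 1)
  λ_11 → (19, 0)
  λ_12 → (9, 7)
  λ_13 → (16, 1)
  λ_14 → (6, 0)
  λ_15 → (19, 0)
  λ_16 → (16, 1)
  λ_17 → (6, 0)

Partition of {1..17} into 5 W_19-dot-orbits:

[[1, 6, 13, 16], [2, 3, 9, 14, 17], [4, 5, 11, 15], [7, 8, 12], [10]]


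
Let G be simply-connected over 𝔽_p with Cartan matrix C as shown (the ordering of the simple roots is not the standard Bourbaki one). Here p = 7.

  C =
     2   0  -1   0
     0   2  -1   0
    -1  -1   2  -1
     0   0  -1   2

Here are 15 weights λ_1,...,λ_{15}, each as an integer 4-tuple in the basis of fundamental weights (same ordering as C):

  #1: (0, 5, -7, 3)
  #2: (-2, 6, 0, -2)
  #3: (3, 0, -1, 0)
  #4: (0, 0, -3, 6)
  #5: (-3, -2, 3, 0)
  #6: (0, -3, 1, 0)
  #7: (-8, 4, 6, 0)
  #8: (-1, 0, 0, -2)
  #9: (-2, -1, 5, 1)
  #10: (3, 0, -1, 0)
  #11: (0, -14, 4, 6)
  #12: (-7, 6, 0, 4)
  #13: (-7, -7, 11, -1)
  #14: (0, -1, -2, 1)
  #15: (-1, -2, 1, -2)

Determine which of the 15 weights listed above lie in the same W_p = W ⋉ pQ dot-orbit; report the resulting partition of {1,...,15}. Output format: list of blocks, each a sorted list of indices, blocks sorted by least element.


D_4 Cartan matrix, 4 simple roots permuted; ρ=(1,1,1,1).

λ_j+ρ reflected into Ā_7 (⟨·,θ^∨⟩≤7); 4-tuples as given:

  1: (4, 1, 0, 1)
  2: (0, 6, 0, 0)
  3: (4, 1, 0, 1)
  4: (1, 1, 0, 5)
  5: (2, 1, 1, 1)
  6: (1, 2, 0, 1)
  7: (1, 1, 0, 5)
  8: (0, 1, 0, 1)
  9: (0, 1, 0, 1)
  10: (4, 1, 0, 1)
  11: (1, 1, 0, 5)
  12: (0, 1, 0, 1)
  13: (1, 1, 0, 5)
  14: (0, 1, 0, 1)
  15: (0, 1, 0, 1)

6 distinct reps among the 15 weights ⇒ 6 W_7-linkage classes:

[[1, 3, 10], [2], [4, 7, 11, 13], [5], [6], [8, 9, 12, 14, 15]]


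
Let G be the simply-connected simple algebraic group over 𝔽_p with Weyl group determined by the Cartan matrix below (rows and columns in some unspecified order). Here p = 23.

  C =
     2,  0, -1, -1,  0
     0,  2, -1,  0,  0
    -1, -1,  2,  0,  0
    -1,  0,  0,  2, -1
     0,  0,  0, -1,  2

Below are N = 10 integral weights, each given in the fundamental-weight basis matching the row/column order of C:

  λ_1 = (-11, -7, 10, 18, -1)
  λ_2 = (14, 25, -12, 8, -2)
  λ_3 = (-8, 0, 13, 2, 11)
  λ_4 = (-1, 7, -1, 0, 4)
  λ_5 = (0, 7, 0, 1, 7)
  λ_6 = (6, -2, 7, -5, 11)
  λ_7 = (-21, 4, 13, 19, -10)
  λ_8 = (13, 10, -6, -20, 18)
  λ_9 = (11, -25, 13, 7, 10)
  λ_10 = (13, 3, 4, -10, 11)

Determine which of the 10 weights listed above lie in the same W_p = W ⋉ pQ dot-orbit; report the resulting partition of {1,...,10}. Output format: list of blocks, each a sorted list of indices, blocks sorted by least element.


Dynkin diagram of C (from the 8 off-diagonal −1 entries): A_5.

W_23-reps of the 10 weights in Ā_23 (same 5-coord order as C):

  λ_1 → (5, 1, 5, 9, 0) · λ_2 → (3, 1, 7, 4, 8) · λ_3 → (3, 1, 7, 4, 8) · λ_4 → (0, 8, 0, 1, 5) · λ_5 → (1, 8, 1, 2, 8) · λ_6 → (3, 1, 7, 4, 8) · λ_7 → (5, 1, 5, 9, 0) · λ_8 → (5, 1, 5, 9, 0) · λ_9 → (1, 8, 1, 2, 8) · λ_10 → (5, 1, 5, 9, 0)

Linkage partition of the 10 weights (4 classes, p=23):

[[1, 7, 8, 10], [2, 3, 6], [4], [5, 9]]


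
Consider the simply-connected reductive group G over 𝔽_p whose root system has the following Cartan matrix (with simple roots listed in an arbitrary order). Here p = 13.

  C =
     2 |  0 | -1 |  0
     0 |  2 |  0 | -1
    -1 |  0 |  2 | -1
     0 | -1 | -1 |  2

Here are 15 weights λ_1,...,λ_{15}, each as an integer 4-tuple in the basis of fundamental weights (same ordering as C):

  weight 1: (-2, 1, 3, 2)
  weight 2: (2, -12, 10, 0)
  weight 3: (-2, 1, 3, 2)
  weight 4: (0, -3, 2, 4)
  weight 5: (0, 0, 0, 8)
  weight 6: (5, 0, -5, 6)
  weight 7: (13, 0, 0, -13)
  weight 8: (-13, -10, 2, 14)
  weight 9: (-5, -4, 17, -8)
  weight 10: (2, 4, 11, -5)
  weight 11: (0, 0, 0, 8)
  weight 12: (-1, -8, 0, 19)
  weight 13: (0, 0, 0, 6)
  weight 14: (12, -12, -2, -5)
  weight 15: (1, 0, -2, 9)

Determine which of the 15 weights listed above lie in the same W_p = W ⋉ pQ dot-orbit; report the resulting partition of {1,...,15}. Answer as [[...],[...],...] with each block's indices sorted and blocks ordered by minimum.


Dynkin diagram of C (from the 6 off-diagonal −1 entries): A_4.

Ā_13 reps of the 15 weights (A_4, coords as presented):

  [1] (1, 2, 3, 3);  [2] (1, 1, 1, 9);  [3] (1, 2, 3, 3);  [4] (1, 2, 3, 3);  [5] (1, 1, 1, 9);  [6] (2, 1, 4, 3);  [7] (1, 1, 1, 9);  [8] (2, 1, 4, 3);  [9] (1, 2, 3, 3);  [10] (0, 2, 8, 2);  [11] (1, 1, 1, 9);  [12] (0, 0, 7, 5);  [13] (1, 1, 1, 7);  [14] (0, 2, 8, 2);  [15] (1, 1, 1, 9)

Grouping the 15 weights by Ā_13-representative: 6 linkage classes.

[[1, 3, 4, 9], [2, 5, 7, 11, 15], [6, 8], [10, 14], [12], [13]]


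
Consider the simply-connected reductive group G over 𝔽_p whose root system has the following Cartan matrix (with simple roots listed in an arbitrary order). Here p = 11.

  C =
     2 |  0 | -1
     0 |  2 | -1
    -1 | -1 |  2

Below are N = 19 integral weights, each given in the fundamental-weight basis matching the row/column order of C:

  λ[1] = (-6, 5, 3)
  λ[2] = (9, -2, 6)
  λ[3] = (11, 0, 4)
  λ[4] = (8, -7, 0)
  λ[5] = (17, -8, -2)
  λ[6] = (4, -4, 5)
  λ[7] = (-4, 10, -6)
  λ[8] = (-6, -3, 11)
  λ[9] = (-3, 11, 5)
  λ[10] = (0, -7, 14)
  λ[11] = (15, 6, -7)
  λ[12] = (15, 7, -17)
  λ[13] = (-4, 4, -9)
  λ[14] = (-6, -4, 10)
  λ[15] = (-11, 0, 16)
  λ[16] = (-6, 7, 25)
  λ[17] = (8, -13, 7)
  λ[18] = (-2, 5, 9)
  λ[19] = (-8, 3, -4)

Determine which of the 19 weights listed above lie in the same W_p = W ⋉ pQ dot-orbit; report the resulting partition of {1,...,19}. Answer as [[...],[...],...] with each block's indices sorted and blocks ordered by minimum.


Root system A_3: the 3×3 matrix C matches after relabeling.

Folding the 19 weights λ_j+ρ into Ā_11 (reps in the given 3-coord order):

    [1] (4, 5, 1)
    [2] (4, 5, 1)
    [3] (4, 5, 1)
    [4] (4, 1, 5)
    [5] (3, 6, 1)
    [6] (5, 3, 3)
    [7] (5, 3, 3)
    [8] (4, 1, 5)
    [9] (4, 4, 1)
    [10] (4, 1, 5)
    [11] (4, 5, 1)
    [12] (5, 3, 3)
    [13] (5, 3, 3)
    [14] (5, 3, 3)
    [15] (3, 6, 1)
    [16] (3, 6, 1)
    [17] (1, 2, 3)
    [18] (4, 1, 5)
    [19] (3, 6, 1)

Grouping the 19 weights by Ā_11-representative: 6 linkage classes.

[[1, 2, 3, 11], [4, 8, 10, 18], [5, 15, 16, 19], [6, 7, 12, 13, 14], [9], [17]]


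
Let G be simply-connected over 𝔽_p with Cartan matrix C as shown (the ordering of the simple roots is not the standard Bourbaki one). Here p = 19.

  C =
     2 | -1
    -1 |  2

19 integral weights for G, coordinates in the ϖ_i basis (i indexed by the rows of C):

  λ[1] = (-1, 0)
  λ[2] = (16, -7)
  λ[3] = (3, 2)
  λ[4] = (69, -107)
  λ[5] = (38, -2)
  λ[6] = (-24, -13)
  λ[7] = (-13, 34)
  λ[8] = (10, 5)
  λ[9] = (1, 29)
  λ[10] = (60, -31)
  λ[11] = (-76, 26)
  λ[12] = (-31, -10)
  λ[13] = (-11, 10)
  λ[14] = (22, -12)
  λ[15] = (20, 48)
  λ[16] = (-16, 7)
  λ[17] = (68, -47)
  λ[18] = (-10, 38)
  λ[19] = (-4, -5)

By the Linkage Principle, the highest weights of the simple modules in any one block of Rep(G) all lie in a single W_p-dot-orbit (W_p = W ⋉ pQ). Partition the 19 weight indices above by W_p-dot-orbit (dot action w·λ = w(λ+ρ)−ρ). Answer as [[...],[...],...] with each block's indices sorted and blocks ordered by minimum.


A_2 Cartan matrix, 2 simple roots permuted; ρ=(1,1).

λ_j+ρ reflected into Ā_19 (⟨·,θ^∨⟩≤19); 2-tuples as given:

  λ_1 → (0, 1);  λ_2 → (11, 6);  λ_3 → (4, 3);  λ_4 → (11, 6);  λ_5 → (1, 18);  λ_6 → (4, 3);  λ_7 → (4, 3);  λ_8 → (11, 6);  λ_9 → (11, 6);  λ_10 → (8, 7);  λ_11 → (10, 1);  λ_12 → (10, 1);  λ_13 → (10, 1);  λ_14 → (8, 7);  λ_15 → (11, 6);  λ_16 → (8, 7);  λ_17 → (8, 7);  λ_18 → (10, 1);  λ_19 → (4, 3)

These 19 weights hit 6 W_19-dot-orbits; sizes (1, 5, 4, 1, 4, 4):

[[1], [2, 4, 8, 9, 15], [3, 6, 7, 19], [5], [10, 14, 16, 17], [11, 12, 13, 18]]


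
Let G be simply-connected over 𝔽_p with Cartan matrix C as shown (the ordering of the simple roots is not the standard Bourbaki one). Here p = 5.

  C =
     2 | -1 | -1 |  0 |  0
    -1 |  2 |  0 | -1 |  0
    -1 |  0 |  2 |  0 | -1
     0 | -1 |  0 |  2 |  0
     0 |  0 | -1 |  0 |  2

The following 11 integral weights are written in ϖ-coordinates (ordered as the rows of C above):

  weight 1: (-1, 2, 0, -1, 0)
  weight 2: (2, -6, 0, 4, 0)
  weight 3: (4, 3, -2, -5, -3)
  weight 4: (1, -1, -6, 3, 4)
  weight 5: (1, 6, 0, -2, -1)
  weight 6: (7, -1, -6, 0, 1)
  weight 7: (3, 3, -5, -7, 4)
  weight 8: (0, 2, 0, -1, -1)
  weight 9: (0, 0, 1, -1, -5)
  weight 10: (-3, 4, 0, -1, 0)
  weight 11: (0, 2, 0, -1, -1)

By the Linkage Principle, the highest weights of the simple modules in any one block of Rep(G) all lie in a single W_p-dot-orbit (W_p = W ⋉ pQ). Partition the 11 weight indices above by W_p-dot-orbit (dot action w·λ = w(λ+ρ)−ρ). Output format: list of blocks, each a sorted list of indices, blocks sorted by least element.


Root system A_5: the 5×5 matrix C matches after relabeling.

W_5-reps of the 11 weights in Ā_5 (same 5-coord order as C):

    1: (0, 3, 1, 0, 1)
    2: (1, 3, 1, 0, 0)
    3: (1, 0, 1, 0, 2)
    4: (0, 3, 1, 0, 1)
    5: (1, 0, 1, 0, 2)
    6: (0, 3, 1, 0, 1)
    7: (1, 0, 1, 0, 2)
    8: (1, 3, 1, 0, 0)
    9: (1, 0, 1, 0, 2)
    10: (1, 3, 1, 0, 0)
    11: (1, 3, 1, 0, 0)

The 11 indices split into 3 linkage classes (same alcove rep ⇔ same W_5-dot-orbit):

[[1, 4, 6], [2, 8, 10, 11], [3, 5, 7, 9]]


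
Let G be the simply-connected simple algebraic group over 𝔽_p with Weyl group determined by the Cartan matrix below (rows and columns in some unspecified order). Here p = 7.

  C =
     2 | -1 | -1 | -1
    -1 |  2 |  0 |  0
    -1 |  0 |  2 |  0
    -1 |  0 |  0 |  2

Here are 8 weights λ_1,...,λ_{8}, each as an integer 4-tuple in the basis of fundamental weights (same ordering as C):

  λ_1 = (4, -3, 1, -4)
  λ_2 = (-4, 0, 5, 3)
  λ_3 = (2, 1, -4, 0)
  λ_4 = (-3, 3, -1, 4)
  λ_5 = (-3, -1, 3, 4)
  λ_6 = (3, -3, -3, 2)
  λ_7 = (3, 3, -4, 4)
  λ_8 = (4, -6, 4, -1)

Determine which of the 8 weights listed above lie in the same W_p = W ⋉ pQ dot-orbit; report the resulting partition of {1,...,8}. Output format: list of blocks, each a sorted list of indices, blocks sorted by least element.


Dynkin diagram of C (from the 6 off-diagonal −1 entries): D_4.

Each λ_j+ρ reduced to Ā_7; 4-tuples below use C's row order:

  [1] (0, 2, 2, 3)
  [2] (0, 2, 3, 1)
  [3] (0, 2, 3, 1)
  [4] (0, 2, 2, 3)
  [5] (0, 2, 2, 3)
  [6] (0, 2, 2, 3)
  [7] (0, 2, 3, 1)
  [8] (0, 2, 2, 3)

These 8 weights hit 2 W_7-dot-orbits; sizes (5, 3):

[[1, 4, 5, 6, 8], [2, 3, 7]]


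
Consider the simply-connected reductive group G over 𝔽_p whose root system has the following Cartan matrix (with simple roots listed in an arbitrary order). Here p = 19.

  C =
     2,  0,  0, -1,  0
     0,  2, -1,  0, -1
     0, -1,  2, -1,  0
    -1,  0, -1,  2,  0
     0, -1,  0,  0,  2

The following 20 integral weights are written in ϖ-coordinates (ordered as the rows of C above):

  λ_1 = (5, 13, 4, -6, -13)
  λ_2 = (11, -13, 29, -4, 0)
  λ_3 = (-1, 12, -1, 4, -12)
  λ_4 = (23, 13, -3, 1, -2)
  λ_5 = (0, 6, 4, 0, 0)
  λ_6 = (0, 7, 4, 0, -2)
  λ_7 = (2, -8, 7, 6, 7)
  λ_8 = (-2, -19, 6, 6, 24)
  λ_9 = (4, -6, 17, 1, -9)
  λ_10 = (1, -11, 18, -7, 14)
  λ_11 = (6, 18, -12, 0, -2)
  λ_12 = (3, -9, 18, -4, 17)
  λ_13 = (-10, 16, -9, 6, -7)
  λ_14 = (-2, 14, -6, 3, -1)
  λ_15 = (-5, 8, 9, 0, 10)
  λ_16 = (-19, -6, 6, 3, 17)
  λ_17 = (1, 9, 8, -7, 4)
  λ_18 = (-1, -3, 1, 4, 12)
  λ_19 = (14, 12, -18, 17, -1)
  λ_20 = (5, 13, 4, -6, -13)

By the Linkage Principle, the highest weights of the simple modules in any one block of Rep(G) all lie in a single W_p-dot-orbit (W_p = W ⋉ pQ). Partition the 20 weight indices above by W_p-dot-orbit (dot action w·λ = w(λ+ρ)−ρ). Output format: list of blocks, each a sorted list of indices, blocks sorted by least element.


Type A_5, rank 5, |W|=720; reorder rows/cols to standard.

λ_j+ρ reflected into Ā_19 (⟨·,θ^∨⟩≤19); 5-tuples as given:

  λ_1+ρ ↦ (0, 2, 0, 5, 11);  λ_2+ρ ↦ (3, 7, 1, 7, 1);  λ_3+ρ ↦ (0, 2, 0, 5, 11);  λ_4+ρ ↦ (0, 2, 0, 5, 11);  λ_5+ρ ↦ (1, 7, 5, 1, 1);  λ_6+ρ ↦ (1, 7, 5, 1, 1);  λ_7+ρ ↦ (3, 7, 1, 7, 1);  λ_8+ρ ↦ (1, 7, 5, 1, 1);  λ_9+ρ ↦ (1, 7, 5, 1, 1);  λ_10+ρ ↦ (1, 10, 3, 1, 0);  λ_11+ρ ↦ (3, 7, 1, 7, 1);  λ_12+ρ ↦ (3, 7, 1, 7, 1);  λ_13+ρ ↦ (1, 1, 2, 7, 6);  λ_14+ρ ↦ (1, 10, 3, 1, 0);  λ_15+ρ ↦ (3, 7, 1, 7, 1);  λ_16+ρ ↦ (1, 7, 5, 1, 1);  λ_17+ρ ↦ (1, 10, 3, 1, 0);  λ_18+ρ ↦ (0, 2, 0, 5, 11);  λ_19+ρ ↦ (1, 10, 3, 1, 0);  λ_20+ρ ↦ (0, 2, 0, 5, 11)

The 20 indices split into 5 linkage classes (same alcove rep ⇔ same W_19-dot-orbit):

[[1, 3, 4, 18, 20], [2, 7, 11, 12, 15], [5, 6, 8, 9, 16], [10, 14, 17, 19], [13]]


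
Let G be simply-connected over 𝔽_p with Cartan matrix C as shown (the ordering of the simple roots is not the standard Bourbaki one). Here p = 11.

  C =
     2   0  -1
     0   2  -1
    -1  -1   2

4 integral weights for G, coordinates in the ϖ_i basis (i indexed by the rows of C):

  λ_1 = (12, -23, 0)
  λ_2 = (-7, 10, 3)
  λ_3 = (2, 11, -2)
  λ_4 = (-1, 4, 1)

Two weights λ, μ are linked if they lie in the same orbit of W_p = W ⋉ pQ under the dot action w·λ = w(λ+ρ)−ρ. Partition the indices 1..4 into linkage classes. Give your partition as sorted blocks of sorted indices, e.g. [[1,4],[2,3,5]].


Cartan matrix: type A_3 (|W|=24); un-permuting the 3 rows.

Folding the 4 weights λ_j+ρ into Ā_11 (reps in the given 3-coord order):

  λ_1 → (1, 8, 0) · λ_2 → (0, 5, 2) · λ_3 → (1, 8, 0) · λ_4 → (0, 5, 2)

These 4 weights hit 2 W_11-dot-orbits; sizes (2, 2):

[[1, 3], [2, 4]]


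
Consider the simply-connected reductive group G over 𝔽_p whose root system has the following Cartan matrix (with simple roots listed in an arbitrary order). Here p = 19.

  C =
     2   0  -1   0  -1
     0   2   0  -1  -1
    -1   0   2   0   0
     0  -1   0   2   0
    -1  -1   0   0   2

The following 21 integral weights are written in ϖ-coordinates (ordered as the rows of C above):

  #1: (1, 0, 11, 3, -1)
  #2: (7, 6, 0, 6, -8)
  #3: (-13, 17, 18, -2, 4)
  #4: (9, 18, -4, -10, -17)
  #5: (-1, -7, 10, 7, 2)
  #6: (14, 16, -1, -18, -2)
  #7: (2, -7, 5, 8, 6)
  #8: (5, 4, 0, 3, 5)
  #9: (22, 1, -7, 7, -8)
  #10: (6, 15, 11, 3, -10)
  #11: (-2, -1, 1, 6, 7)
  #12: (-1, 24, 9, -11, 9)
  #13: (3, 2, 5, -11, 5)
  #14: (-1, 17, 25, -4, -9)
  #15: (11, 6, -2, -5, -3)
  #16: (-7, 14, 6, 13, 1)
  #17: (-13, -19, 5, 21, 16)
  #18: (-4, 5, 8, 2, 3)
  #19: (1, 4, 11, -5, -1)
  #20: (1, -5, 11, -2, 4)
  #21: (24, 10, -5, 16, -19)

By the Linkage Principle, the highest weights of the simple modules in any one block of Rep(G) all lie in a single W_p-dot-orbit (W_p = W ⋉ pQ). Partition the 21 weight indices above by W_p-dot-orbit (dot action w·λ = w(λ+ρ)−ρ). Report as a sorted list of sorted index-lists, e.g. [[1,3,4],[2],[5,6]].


C ↔ A_5 under row/col permutation; |W(A_5)| = 720.

Folding the 21 weights λ_j+ρ into Ā_19 (reps in the given 5-coord order):

  [1] (2, 1, 12, 4, 0)
  [2] (1, 0, 1, 7, 7)
  [3] (1, 0, 1, 7, 7)
  [4] (3, 6, 6, 3, 1)
  [5] (3, 3, 8, 2, 0)
  [6] (2, 1, 12, 4, 0)
  [7] (3, 6, 6, 3, 1)
  [8] (4, 5, 2, 1, 6)
  [9] (9, 1, 1, 4, 2)
  [10] (1, 0, 1, 7, 7)
  [11] (1, 0, 1, 7, 7)
  [12] (3, 6, 6, 3, 1)
  [13] (3, 6, 6, 3, 1)
  [14] (1, 0, 1, 7, 7)
  [15] (9, 1, 1, 4, 2)
  [16] (4, 5, 2, 1, 6)
  [17] (4, 5, 2, 1, 6)
  [18] (3, 6, 6, 3, 1)
  [19] (2, 1, 12, 4, 0)
  [20] (2, 1, 12, 4, 0)
  [21] (9, 1, 1, 4, 2)

Grouping the 21 weights by Ā_19-representative: 6 linkage classes.

[[1, 6, 19, 20], [2, 3, 10, 11, 14], [4, 7, 12, 13, 18], [5], [8, 16, 17], [9, 15, 21]]


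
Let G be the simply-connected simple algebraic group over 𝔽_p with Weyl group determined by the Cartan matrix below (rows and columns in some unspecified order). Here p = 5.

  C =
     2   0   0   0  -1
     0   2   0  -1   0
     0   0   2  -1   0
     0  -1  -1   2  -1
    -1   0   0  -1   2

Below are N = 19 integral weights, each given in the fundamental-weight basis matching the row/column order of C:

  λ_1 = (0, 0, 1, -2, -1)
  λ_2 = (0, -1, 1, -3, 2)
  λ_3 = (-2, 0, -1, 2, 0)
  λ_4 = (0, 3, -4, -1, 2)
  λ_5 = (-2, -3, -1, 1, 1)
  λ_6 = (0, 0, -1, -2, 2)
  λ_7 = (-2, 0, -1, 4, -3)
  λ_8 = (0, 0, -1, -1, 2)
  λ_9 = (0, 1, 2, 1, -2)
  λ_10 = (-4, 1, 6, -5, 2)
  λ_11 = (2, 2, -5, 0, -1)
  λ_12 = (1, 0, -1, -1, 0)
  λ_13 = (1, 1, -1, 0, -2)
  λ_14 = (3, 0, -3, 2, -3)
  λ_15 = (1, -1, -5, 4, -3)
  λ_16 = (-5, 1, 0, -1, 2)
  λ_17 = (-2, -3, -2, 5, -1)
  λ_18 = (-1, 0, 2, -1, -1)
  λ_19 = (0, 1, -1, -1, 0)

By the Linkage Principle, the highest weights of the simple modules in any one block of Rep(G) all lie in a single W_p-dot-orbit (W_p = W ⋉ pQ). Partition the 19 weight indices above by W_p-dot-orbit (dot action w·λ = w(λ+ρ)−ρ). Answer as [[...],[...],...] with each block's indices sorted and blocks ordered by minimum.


Cartan matrix: type D_5 (|W|=1920); un-permuting the 5 rows.

Each λ_j+ρ reduced to Ā_5; 5-tuples below use C's row order:

  1: (0, 0, 1, 0, 1) · 2: (1, 2, 0, 0, 1) · 3: (2, 1, 0, 0, 1) · 4: (2, 1, 0, 0, 1) · 5: (1, 2, 0, 0, 1) · 6: (1, 0, 1, 0, 1) · 7: (1, 0, 1, 0, 1) · 8: (1, 1, 0, 0, 0) · 9: (1, 0, 1, 0, 1) · 10: (1, 0, 1, 0, 1) · 11: (0, 0, 1, 0, 1) · 12: (2, 1, 0, 0, 1) · 13: (1, 2, 0, 0, 1) · 14: (1, 0, 1, 0, 1) · 15: (0, 1, 3, 0, 0) · 16: (2, 1, 0, 0, 1) · 17: (2, 1, 0, 0, 1) · 18: (0, 1, 3, 0, 0) · 19: (1, 2, 0, 0, 1)

Grouping the 19 weights by Ā_5-representative: 6 linkage classes.

[[1, 11], [2, 5, 13, 19], [3, 4, 12, 16, 17], [6, 7, 9, 10, 14], [8], [15, 18]]


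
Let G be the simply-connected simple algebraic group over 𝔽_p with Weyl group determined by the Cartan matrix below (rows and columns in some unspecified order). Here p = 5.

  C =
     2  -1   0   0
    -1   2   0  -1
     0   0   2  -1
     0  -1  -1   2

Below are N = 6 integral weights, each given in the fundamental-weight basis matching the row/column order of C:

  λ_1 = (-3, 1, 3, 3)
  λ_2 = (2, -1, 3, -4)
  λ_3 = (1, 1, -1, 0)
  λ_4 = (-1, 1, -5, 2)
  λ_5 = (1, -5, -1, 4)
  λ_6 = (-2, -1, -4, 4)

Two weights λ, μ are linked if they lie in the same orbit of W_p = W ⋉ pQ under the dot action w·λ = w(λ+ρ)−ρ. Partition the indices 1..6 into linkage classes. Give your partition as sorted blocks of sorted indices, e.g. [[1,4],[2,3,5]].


Root system A_4: the 4×4 matrix C matches after relabeling.

Each λ_j+ρ reduced to Ā_5; 4-tuples below use C's row order:

  λ_1+ρ ↦ (0, 3, 1, 0)
  λ_2+ρ ↦ (0, 3, 1, 0)
  λ_3+ρ ↦ (2, 2, 0, 1)
  λ_4+ρ ↦ (0, 1, 3, 1)
  λ_5+ρ ↦ (2, 2, 0, 1)
  λ_6+ρ ↦ (0, 1, 3, 1)

Linkage partition of the 6 weights (3 classes, p=5):

[[1, 2], [3, 5], [4, 6]]


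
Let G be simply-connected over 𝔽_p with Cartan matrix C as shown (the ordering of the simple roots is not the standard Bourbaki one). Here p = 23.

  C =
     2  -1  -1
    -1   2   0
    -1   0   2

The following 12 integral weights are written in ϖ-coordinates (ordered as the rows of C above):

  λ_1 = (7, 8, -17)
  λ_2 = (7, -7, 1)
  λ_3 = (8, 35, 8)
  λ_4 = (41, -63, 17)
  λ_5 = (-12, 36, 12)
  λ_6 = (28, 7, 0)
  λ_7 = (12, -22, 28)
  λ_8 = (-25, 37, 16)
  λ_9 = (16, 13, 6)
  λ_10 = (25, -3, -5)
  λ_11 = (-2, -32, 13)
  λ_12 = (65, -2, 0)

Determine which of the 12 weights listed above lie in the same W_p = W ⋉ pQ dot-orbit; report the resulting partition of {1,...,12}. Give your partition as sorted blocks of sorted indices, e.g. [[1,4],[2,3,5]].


Root system A_3: the 3×3 matrix C matches after relabeling.

Folding the 12 weights λ_j+ρ into Ā_23 (reps in the given 3-coord order):

    λ_1 → (8, 1, 8)
    λ_2 → (2, 6, 2)
    λ_3 → (5, 8, 9)
    λ_4 → (3, 2, 4)
    λ_5 → (3, 7, 11)
    λ_6 → (8, 1, 8)
    λ_7 → (2, 6, 2)
    λ_8 → (8, 1, 8)
    λ_9 → (8, 1, 8)
    λ_10 → (19, 1, 1)
    λ_11 → (5, 8, 9)
    λ_12 → (19, 1, 1)

Linkage partition of the 12 weights (6 classes, p=23):

[[1, 6, 8, 9], [2, 7], [3, 11], [4], [5], [10, 12]]


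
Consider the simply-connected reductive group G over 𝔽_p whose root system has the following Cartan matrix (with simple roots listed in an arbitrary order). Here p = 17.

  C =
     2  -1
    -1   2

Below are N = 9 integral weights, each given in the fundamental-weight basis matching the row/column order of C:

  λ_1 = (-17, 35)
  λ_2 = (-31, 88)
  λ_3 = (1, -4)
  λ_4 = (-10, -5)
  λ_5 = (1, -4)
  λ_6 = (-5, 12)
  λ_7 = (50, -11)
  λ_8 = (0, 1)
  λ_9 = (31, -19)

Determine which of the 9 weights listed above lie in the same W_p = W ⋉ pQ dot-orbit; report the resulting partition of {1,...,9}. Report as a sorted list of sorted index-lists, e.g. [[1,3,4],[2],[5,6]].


C ↔ A_2 under row/col permutation; |W(A_2)| = 6.

Each λ_j+ρ reduced to Ā_17; 2-tuples below use C's row order:

    [1] (1, 2)
    [2] (4, 9)
    [3] (1, 2)
    [4] (4, 9)
    [5] (1, 2)
    [6] (4, 9)
    [7] (10, 0)
    [8] (1, 2)
    [9] (1, 2)

Partition of {1..9} into 3 W_17-dot-orbits:

[[1, 3, 5, 8, 9], [2, 4, 6], [7]]


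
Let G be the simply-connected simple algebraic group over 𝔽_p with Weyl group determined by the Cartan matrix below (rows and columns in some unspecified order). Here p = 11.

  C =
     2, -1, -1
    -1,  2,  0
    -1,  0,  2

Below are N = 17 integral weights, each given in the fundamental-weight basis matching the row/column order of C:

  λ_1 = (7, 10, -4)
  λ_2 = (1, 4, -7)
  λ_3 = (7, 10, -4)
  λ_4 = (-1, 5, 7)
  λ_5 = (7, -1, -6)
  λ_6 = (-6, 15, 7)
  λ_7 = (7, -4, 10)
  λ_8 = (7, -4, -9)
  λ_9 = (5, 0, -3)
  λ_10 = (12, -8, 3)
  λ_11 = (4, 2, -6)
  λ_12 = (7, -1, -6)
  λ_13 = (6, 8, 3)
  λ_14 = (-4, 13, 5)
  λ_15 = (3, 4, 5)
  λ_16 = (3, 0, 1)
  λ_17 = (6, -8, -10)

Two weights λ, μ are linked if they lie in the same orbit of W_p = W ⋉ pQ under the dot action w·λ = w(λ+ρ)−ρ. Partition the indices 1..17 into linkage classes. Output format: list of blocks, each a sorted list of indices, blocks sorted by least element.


Root system A_3: the 3×3 matrix C matches after relabeling.

λ_j+ρ reflected into Ā_11 (⟨·,θ^∨⟩≤11); 3-tuples as given:

  1: (0, 3, 5);  2: (4, 1, 2);  3: (0, 3, 5);  4: (0, 3, 5);  5: (3, 0, 5);  6: (0, 3, 5);  7: (0, 5, 3);  8: (3, 0, 5);  9: (4, 1, 2);  10: (4, 1, 2);  11: (0, 3, 5);  12: (3, 0, 5);  13: (2, 0, 5);  14: (0, 5, 3);  15: (4, 1, 2);  16: (4, 1, 2);  17: (7, 2, 0)

6 distinct reps among the 17 weights ⇒ 6 W_11-linkage classes:

[[1, 3, 4, 6, 11], [2, 9, 10, 15, 16], [5, 8, 12], [7, 14], [13], [17]]


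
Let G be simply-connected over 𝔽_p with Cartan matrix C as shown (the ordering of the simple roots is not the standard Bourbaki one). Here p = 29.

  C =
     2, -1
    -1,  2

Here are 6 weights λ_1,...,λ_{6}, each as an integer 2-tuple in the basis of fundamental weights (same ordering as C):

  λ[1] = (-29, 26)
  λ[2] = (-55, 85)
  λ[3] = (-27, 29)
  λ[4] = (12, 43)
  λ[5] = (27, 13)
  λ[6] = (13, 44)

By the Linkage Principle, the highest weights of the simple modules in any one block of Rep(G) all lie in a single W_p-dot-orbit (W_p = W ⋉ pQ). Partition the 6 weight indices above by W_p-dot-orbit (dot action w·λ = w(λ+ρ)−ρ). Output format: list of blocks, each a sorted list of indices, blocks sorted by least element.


Type A_2, rank 2, |W|=6; reorder rows/cols to standard.

λ_j+ρ reflected into Ā_29 (⟨·,θ^∨⟩≤29); 2-tuples as given:

  λ_1+ρ ↦ (27, 1)
  λ_2+ρ ↦ (25, 3)
  λ_3+ρ ↦ (25, 3)
  λ_4+ρ ↦ (15, 1)
  λ_5+ρ ↦ (15, 1)
  λ_6+ρ ↦ (15, 1)

Grouping the 6 weights by Ā_29-representative: 3 linkage classes.

[[1], [2, 3], [4, 5, 6]]


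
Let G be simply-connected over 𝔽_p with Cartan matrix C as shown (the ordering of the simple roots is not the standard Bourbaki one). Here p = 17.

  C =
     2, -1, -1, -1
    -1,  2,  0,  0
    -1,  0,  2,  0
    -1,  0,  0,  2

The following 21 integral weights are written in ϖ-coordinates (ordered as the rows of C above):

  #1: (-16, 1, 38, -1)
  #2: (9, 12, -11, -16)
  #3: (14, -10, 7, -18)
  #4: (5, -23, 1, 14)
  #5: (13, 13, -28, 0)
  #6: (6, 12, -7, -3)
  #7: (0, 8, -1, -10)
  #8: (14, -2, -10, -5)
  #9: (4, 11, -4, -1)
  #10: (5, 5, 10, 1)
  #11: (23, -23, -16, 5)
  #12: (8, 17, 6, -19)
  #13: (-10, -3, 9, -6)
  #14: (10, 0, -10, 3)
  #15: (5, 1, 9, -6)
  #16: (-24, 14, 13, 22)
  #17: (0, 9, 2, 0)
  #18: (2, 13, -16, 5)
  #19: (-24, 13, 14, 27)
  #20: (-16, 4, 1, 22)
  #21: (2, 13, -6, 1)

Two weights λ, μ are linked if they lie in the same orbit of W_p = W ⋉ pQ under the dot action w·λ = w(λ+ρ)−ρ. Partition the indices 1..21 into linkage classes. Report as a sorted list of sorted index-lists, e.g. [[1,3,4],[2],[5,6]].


Root system D_4: the 4×4 matrix C matches after relabeling.

Ā_17 reps of the 21 weights (D_4, coords as presented):

    [1] (2, 2, 5, 0)
    [2] (2, 2, 5, 0)
    [3] (0, 2, 3, 6)
    [4] (1, 1, 9, 4)
    [5] (1, 10, 3, 1)
    [6] (1, 10, 3, 1)
    [7] (0, 1, 8, 1)
    [8] (1, 1, 9, 4)
    [9] (0, 12, 3, 0)
    [10] (0, 2, 3, 6)
    [11] (2, 2, 5, 0)
    [12] (0, 1, 8, 1)
    [13] (1, 1, 9, 4)
    [14] (1, 1, 9, 4)
    [15] (1, 1, 9, 4)
    [16] (0, 2, 3, 6)
    [17] (1, 10, 3, 1)
    [18] (0, 2, 3, 6)
    [19] (0, 2, 3, 6)
    [20] (2, 2, 5, 0)
    [21] (0, 12, 3, 0)

Linkage partition of the 21 weights (6 classes, p=17):

[[1, 2, 11, 20], [3, 10, 16, 18, 19], [4, 8, 13, 14, 15], [5, 6, 17], [7, 12], [9, 21]]


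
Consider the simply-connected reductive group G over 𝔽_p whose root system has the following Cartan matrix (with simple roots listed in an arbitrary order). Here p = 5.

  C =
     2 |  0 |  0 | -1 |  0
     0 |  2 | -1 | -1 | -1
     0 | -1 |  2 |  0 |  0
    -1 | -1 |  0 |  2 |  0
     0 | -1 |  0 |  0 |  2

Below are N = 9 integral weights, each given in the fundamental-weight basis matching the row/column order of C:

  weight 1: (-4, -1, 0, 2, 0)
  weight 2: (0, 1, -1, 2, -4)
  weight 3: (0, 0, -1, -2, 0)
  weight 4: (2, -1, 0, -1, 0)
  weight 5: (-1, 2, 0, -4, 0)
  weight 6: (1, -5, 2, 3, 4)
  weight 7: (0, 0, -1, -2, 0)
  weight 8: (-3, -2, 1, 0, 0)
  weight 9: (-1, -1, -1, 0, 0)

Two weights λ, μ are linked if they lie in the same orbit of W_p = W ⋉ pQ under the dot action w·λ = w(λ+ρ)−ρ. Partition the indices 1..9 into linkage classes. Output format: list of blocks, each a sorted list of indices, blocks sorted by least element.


C ↔ D_5 under row/col permutation; |W(D_5)| = 1920.

λ_j+ρ reflected into Ā_5 (⟨·,θ^∨⟩≤5); 5-tuples as given:

  1: (3, 0, 1, 0, 1);  2: (0, 1, 0, 0, 1);  3: (0, 0, 0, 1, 1);  4: (3, 0, 1, 0, 1);  5: (3, 0, 1, 0, 1);  6: (3, 0, 1, 0, 1);  7: (0, 0, 0, 1, 1);  8: (0, 0, 0, 1, 1);  9: (0, 0, 0, 1, 1)

Grouping the 9 weights by Ā_5-representative: 3 linkage classes.

[[1, 4, 5, 6], [2], [3, 7, 8, 9]]


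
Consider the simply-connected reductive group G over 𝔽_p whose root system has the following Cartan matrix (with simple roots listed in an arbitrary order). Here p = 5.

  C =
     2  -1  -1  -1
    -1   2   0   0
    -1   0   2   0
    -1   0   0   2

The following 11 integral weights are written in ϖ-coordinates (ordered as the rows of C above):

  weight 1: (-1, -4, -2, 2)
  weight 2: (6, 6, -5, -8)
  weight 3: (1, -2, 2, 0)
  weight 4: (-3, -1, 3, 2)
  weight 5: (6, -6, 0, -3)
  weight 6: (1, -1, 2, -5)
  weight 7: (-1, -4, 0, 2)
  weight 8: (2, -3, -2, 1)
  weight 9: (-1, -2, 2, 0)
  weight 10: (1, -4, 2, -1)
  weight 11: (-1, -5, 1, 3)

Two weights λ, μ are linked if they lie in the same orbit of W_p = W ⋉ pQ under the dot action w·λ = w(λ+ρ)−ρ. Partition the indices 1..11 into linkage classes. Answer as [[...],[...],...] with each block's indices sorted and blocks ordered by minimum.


Root system D_4: the 4×4 matrix C matches after relabeling.

Ā_5 reps of the 11 weights (D_4, coords as presented):

  λ_1 → (1, 0, 2, 0);  λ_2 → (0, 2, 1, 2);  λ_3 → (1, 0, 2, 0);  λ_4 → (0, 2, 2, 1);  λ_5 → (0, 2, 2, 1);  λ_6 → (0, 2, 1, 2);  λ_7 → (1, 0, 2, 0);  λ_8 → (0, 2, 1, 2);  λ_9 → (1, 0, 2, 0);  λ_10 → (0, 2, 2, 1);  λ_11 → (1, 0, 2, 0)

The 11 indices split into 3 linkage classes (same alcove rep ⇔ same W_5-dot-orbit):

[[1, 3, 7, 9, 11], [2, 6, 8], [4, 5, 10]]
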